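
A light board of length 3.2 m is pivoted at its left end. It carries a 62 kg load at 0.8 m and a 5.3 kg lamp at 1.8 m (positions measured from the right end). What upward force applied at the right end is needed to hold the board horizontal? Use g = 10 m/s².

Taking torques about the left end:
Load: 62 × 10 = 620 N down at 0.8 m → arm 2.4 m, τ = 620 × 2.4 = 1488 N·m clockwise.
Lamp: 5.3 × 10 = 53 N down at 1.8 m → arm 1.4 m, τ = 53 × 1.4 = 74.2 N·m clockwise.
Net moment of the loads = 1562 N·m clockwise.
The upward force F acts at the right end, arm 3.2 m, giving F × 3.2 counterclockwise.
For rotational equilibrium, F × 3.2 = 1562, so F = 1562 / 3.2 = 488 N.

F ≈ 488 N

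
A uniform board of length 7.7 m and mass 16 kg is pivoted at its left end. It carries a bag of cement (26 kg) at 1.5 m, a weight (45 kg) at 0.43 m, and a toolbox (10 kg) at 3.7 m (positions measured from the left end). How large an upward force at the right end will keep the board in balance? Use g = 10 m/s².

F ≈ 204 N

Take moments about the left end.
Beam weight: 16 × 10 = 160 N down at 3.85 m → arm 3.85 m, τ = 160 × 3.85 = 616 N·m clockwise.
Bag of cement: 26 × 10 = 260 N down at 1.5 m → arm 1.5 m, τ = 260 × 1.5 = 390 N·m clockwise.
Weight: 45 × 10 = 450 N down at 0.43 m → arm 0.43 m, τ = 450 × 0.43 = 193.5 N·m clockwise.
Toolbox: 10 × 10 = 100 N down at 3.7 m → arm 3.7 m, τ = 100 × 3.7 = 370 N·m clockwise.
Net moment of the loads = 1570 N·m clockwise.
The upward force F acts at the right end, arm 7.7 m, giving F × 7.7 counterclockwise.
Στ = 0 ⇒ F × 7.7 = 1570 ⇒ F = 1570 / 7.7 = 204 N.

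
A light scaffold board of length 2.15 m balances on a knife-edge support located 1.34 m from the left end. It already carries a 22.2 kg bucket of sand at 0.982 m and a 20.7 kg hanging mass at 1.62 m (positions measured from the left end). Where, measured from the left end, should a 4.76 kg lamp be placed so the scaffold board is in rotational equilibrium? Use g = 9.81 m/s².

Choose the knife-edge support (at 1.34 m from the left end) as the axis so the support reaction has zero arm there.
Bucket of sand: 22.2 × 9.81 = 217.8 N down at 0.982 m → arm 0.358 m, τ = 217.8 × 0.358 = 77.97 N·m counterclockwise.
Hanging mass: 20.7 × 9.81 = 203.1 N down at 1.62 m → arm 0.28 m, τ = 203.1 × 0.28 = 56.87 N·m clockwise.
Net moment of existing loads = 21.1 N·m counterclockwise.
The lamp weighs 4.76 × 9.81 = 46.7 N and must supply an equal clockwise moment, so its lever arm about the knife-edge support is 21.1 / 46.7 = 0.452 m.
That puts it at 1.34 + 0.452 = 1.79 m from the left end.

x ≈ 1.79 m from the left end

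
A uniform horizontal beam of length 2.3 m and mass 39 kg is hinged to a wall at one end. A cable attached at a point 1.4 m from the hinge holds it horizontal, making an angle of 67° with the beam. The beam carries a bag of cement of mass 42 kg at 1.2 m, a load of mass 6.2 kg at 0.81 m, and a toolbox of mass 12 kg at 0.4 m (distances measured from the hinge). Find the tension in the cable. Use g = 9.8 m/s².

T ≈ 799 N

About the hinge:
Beam weight: 39 × 9.8 = 382.2 N down at 1.15 m → arm 1.15 m, τ = 382.2 × 1.15 = 439.5 N·m clockwise.
Bag of cement: 42 × 9.8 = 411.6 N down at 1.2 m → arm 1.2 m, τ = 411.6 × 1.2 = 493.9 N·m clockwise.
Load: 6.2 × 9.8 = 60.76 N down at 0.81 m → arm 0.81 m, τ = 60.76 × 0.81 = 49.22 N·m clockwise.
Toolbox: 12 × 9.8 = 117.6 N down at 0.4 m → arm 0.4 m, τ = 117.6 × 0.4 = 47.04 N·m clockwise.
Total clockwise load moment = 1030 N·m.
The cable tension T acts at 1.4 m; only its component perpendicular to the beam, T sinθ, produces torque. sin 67° = 0.9205.
Setting net torque to zero: T × 1.4 × 0.9205 = 1030 → T = 1030 / 1.289 = 799 N.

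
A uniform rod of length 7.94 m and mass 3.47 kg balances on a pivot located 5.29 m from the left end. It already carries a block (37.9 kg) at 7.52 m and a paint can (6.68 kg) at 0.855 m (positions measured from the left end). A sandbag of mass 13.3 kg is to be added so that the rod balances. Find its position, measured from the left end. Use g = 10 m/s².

x ≈ 1.51 m from the left end

Sum moments about the pivot (at 5.29 m from the left end) (the support reaction has zero arm there).
Beam weight: 3.47 × 10 = 34.7 N down at 3.97 m → arm 1.32 m, τ = 34.7 × 1.32 = 45.8 N·m counterclockwise.
Block: 37.9 × 10 = 379 N down at 7.52 m → arm 2.23 m, τ = 379 × 2.23 = 845.2 N·m clockwise.
Paint can: 6.68 × 10 = 66.8 N down at 0.855 m → arm 4.435 m, τ = 66.8 × 4.435 = 296.3 N·m counterclockwise.
Net moment of existing loads = 503.1 N·m clockwise.
The sandbag weighs 13.3 × 10 = 133 N and must supply an equal counterclockwise moment, so its lever arm about the pivot is 503.1 / 133 = 3.78 m.
That puts it at 5.29 − 3.78 = 1.51 m from the left end.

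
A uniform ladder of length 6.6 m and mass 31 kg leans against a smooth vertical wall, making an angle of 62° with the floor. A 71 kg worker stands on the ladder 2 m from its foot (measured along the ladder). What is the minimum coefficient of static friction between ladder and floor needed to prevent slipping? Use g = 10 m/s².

μ_min ≈ 0.193

Choose the foot of the ladder as the axis so the floor normal and friction both act there and drop out.
Ladder weight 31×10 = 310 N acts at 3.3 m along the ladder; its horizontal arm is 3.3·cos62° = 1.549 m → τ = 480.2 N·m clockwise.
Worker: 71×10 = 710 N at 2 m → arm 0.9389 m → τ = 666.6 N·m clockwise.
Wall normal N acts horizontally at the top; its moment arm is the height L sinθ = 6.6·sin62° = 5.827 m, counterclockwise.
Στ = 0 ⇒ N × 5.827 = 1147 ⇒ N = 196.8 N.
ΣFx = 0 ⇒ f = N_wall = 196.8 N. ΣFy = 0 ⇒ N_floor = 1020 N.
μ_min = f / N_floor = 196.8 / 1020 = 0.193.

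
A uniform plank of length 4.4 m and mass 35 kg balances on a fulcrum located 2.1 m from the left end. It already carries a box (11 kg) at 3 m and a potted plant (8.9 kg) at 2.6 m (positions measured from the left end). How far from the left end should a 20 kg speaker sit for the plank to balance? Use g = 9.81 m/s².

x ≈ 1.21 m from the left end

Choose the fulcrum (at 2.1 m from the left end) as the axis so the support reaction has zero arm there.
Beam weight: 35 × 9.81 = 343.4 N down at 2.2 m → arm 0.1 m, τ = 343.4 × 0.1 = 34.34 N·m clockwise.
Box: 11 × 9.81 = 107.9 N down at 3 m → arm 0.9 m, τ = 107.9 × 0.9 = 97.11 N·m clockwise.
Potted plant: 8.9 × 9.81 = 87.31 N down at 2.6 m → arm 0.5 m, τ = 87.31 × 0.5 = 43.66 N·m clockwise.
Net moment of existing loads = 175.1 N·m clockwise.
The speaker weighs 20 × 9.81 = 196.2 N and must supply an equal counterclockwise moment, so its lever arm about the fulcrum is 175.1 / 196.2 = 0.892 m.
That puts it at 2.1 − 0.892 = 1.21 m from the left end.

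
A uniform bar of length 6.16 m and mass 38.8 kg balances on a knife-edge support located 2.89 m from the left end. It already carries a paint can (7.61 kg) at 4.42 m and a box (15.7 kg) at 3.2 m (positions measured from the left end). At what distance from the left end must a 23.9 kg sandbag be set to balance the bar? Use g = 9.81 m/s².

Taking torques about the knife-edge support (at 2.89 m from the left end):
Beam weight: 38.8 × 9.81 = 380.6 N down at 3.08 m → arm 0.19 m, τ = 380.6 × 0.19 = 72.31 N·m clockwise.
Paint can: 7.61 × 9.81 = 74.65 N down at 4.42 m → arm 1.53 m, τ = 74.65 × 1.53 = 114.2 N·m clockwise.
Box: 15.7 × 9.81 = 154 N down at 3.2 m → arm 0.31 m, τ = 154 × 0.31 = 47.74 N·m clockwise.
Net moment of existing loads = 234.2 N·m clockwise.
The sandbag weighs 23.9 × 9.81 = 234.5 N and must supply an equal counterclockwise moment, so its lever arm about the knife-edge support is 234.2 / 234.5 = 0.999 m.
That puts it at 2.89 − 0.999 = 1.89 m from the left end.

x ≈ 1.89 m from the left end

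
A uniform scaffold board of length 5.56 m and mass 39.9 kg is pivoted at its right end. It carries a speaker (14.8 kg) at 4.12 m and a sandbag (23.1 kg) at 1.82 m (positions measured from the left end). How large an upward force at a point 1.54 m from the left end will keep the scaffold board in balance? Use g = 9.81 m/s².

Sum moments about the right end (the unknown pivot reaction has zero arm there).
Beam weight: 39.9 × 9.81 = 391.4 N down at 2.78 m → arm 2.78 m, τ = 391.4 × 2.78 = 1088 N·m counterclockwise.
Speaker: 14.8 × 9.81 = 145.2 N down at 4.12 m → arm 1.44 m, τ = 145.2 × 1.44 = 209.1 N·m counterclockwise.
Sandbag: 23.1 × 9.81 = 226.6 N down at 1.82 m → arm 3.74 m, τ = 226.6 × 3.74 = 847.5 N·m counterclockwise.
Net moment of the loads = 2145 N·m counterclockwise.
The upward force F acts at a point 1.54 m from the left end, arm 4.02 m, giving F × 4.02 clockwise.
Setting net torque to zero: F × 4.02 = 2145 → F = 2145 / 4.02 = 534 N.

F ≈ 534 N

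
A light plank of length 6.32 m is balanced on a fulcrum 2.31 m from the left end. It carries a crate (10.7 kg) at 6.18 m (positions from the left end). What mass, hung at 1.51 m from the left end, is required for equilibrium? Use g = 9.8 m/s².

Choose the fulcrum (at 2.31 m from the left end) as the axis so the support reaction has zero arm there.
Crate: 10.7 × 9.8 = 104.9 N down at 6.18 m → arm 3.87 m, τ = 104.9 × 3.87 = 406 N·m clockwise.
Net moment of known loads = 406 N·m clockwise.
An unknown mass m at 1.51 m has arm 0.8 m; its moment is m·g·0.8 counterclockwise.
Setting net torque to zero: m × 9.8 × 0.8 = 406 → m = 406 / (9.8 × 0.8) = 51.8 kg.

m ≈ 51.8 kg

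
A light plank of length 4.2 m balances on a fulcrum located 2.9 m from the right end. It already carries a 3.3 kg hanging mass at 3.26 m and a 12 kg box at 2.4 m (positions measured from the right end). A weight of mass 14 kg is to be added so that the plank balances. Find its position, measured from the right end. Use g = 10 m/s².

x ≈ 3.24 m from the right end

Choose the fulcrum (at 2.9 m from the right end) as the axis so the support reaction has zero arm there.
Hanging mass: 3.3 × 10 = 33 N down at 3.26 m → arm 0.36 m, τ = 33 × 0.36 = 11.88 N·m counterclockwise.
Box: 12 × 10 = 120 N down at 2.4 m → arm 0.5 m, τ = 120 × 0.5 = 60 N·m clockwise.
Net moment of existing loads = 48.12 N·m clockwise.
The weight weighs 14 × 10 = 140 N and must supply an equal counterclockwise moment, so its lever arm about the fulcrum is 48.12 / 140 = 0.344 m.
That puts it at 2.9 + 0.344 = 3.24 m from the right end.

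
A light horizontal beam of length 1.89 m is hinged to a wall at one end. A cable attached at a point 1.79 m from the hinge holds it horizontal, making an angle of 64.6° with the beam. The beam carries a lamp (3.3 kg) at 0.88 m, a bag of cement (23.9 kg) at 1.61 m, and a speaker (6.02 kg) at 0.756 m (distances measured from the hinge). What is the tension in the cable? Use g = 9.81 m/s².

T ≈ 279 N

Choose the hinge as the axis so the unknown hinge reaction has zero arm there.
Lamp: 3.3 × 9.81 = 32.37 N down at 0.88 m → arm 0.88 m, τ = 32.37 × 0.88 = 28.49 N·m clockwise.
Bag of cement: 23.9 × 9.81 = 234.5 N down at 1.61 m → arm 1.61 m, τ = 234.5 × 1.61 = 377.5 N·m clockwise.
Speaker: 6.02 × 9.81 = 59.06 N down at 0.756 m → arm 0.756 m, τ = 59.06 × 0.756 = 44.65 N·m clockwise.
Total clockwise load moment = 450.6 N·m.
The cable tension T acts at 1.79 m; only its component perpendicular to the beam, T sinθ, produces torque. sin 64.6° = 0.9033.
Στ = 0 ⇒ T × 1.79 × 0.9033 = 450.6 ⇒ T = 450.6 / 1.617 = 279 N.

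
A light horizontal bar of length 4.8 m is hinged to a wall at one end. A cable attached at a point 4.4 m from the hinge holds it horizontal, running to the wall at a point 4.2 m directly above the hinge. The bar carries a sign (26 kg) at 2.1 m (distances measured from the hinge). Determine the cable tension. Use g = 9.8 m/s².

Taking torques about the hinge:
Sign: 26 × 9.8 = 254.8 N down at 2.1 m → arm 2.1 m, τ = 254.8 × 2.1 = 535.1 N·m clockwise.
Total clockwise load moment = 535.1 N·m.
The cable tension T acts at 4.4 m; only its component perpendicular to the bar, T sinθ, produces torque. sinθ = h/√(h²+d²) = 4.2/√(4.2²+4.4²) = 0.6905.
Balancing moments: T × 4.4 × 0.6905 = 535.1, giving T = 535.1 / 3.038 = 176 N.

T ≈ 176 N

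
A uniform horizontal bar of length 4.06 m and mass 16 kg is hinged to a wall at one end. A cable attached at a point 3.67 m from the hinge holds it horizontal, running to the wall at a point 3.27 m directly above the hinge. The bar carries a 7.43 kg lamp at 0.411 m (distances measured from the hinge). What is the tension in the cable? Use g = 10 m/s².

About the hinge:
Beam weight: 16 × 10 = 160 N down at 2.03 m → arm 2.03 m, τ = 160 × 2.03 = 324.8 N·m clockwise.
Lamp: 7.43 × 10 = 74.3 N down at 0.411 m → arm 0.411 m, τ = 74.3 × 0.411 = 30.54 N·m clockwise.
Total clockwise load moment = 355.3 N·m.
The cable tension T acts at 3.67 m; only its component perpendicular to the bar, T sinθ, produces torque. sinθ = h/√(h²+d²) = 3.27/√(3.27²+3.67²) = 0.6652.
Στ = 0 ⇒ T × 3.67 × 0.6652 = 355.3 ⇒ T = 355.3 / 2.441 = 146 N.

T ≈ 146 N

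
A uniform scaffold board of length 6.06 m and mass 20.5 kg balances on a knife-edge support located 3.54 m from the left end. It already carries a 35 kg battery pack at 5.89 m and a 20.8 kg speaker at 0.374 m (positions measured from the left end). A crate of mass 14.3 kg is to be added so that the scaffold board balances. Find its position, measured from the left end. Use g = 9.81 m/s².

Choose the knife-edge support (at 3.54 m from the left end) as the axis so the support reaction has zero arm there.
Beam weight: 20.5 × 9.81 = 201.1 N down at 3.03 m → arm 0.51 m, τ = 201.1 × 0.51 = 102.6 N·m counterclockwise.
Battery pack: 35 × 9.81 = 343.4 N down at 5.89 m → arm 2.35 m, τ = 343.4 × 2.35 = 807 N·m clockwise.
Speaker: 20.8 × 9.81 = 204 N down at 0.374 m → arm 3.166 m, τ = 204 × 3.166 = 645.9 N·m counterclockwise.
Net moment of existing loads = 58.5 N·m clockwise.
The crate weighs 14.3 × 9.81 = 140.3 N and must supply an equal counterclockwise moment, so its lever arm about the knife-edge support is 58.5 / 140.3 = 0.417 m.
That puts it at 3.54 − 0.417 = 3.12 m from the left end.

x ≈ 3.12 m from the left end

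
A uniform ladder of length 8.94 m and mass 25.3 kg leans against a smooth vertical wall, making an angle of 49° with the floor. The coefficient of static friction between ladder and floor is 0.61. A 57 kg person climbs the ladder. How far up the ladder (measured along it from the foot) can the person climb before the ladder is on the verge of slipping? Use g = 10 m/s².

d ≈ 7.07 m

Taking torques about the foot of the ladder:
Ladder weight 25.3×10 = 253 N acts at 4.47 m along the ladder; its horizontal arm is 4.47·cos49° = 2.933 m → τ = 742 N·m clockwise.
Person weight 57×10 = 570 N at distance d → arm d·cos49° → τ = 570·d·0.6561 clockwise.
Wall normal N at the top has arm L sinθ = 6.747 m counterclockwise, so Στ = 0 gives N·6.747 = 742 + 374·d.
ΣFy = 0 ⇒ N_floor = 823 N, so the maximum friction is μ_s·N_floor = 0.61×823 = 502 N. ΣFx = 0 ⇒ N_wall = f, so at the slipping point N = 502 N.
Substituting: 502×6.747 = 742 + 374·d ⇒ d = (3387 − 742) / 374 = 7.07 m.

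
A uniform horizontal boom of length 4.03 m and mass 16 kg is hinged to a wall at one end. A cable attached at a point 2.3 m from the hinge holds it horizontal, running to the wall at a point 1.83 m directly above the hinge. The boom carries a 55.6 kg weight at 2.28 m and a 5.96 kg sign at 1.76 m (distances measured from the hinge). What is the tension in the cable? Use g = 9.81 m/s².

About the hinge:
Beam weight: 16 × 9.81 = 157 N down at 2.015 m → arm 2.015 m, τ = 157 × 2.015 = 316.4 N·m clockwise.
Weight: 55.6 × 9.81 = 545.4 N down at 2.28 m → arm 2.28 m, τ = 545.4 × 2.28 = 1244 N·m clockwise.
Sign: 5.96 × 9.81 = 58.47 N down at 1.76 m → arm 1.76 m, τ = 58.47 × 1.76 = 102.9 N·m clockwise.
Total clockwise load moment = 1663 N·m.
The cable tension T acts at 2.3 m; only its component perpendicular to the boom, T sinθ, produces torque. sinθ = h/√(h²+d²) = 1.83/√(1.83²+2.3²) = 0.6226.
For rotational equilibrium, T × 2.3 × 0.6226 = 1663, so T = 1663 / 1.432 = 1160 N.

T ≈ 1160 N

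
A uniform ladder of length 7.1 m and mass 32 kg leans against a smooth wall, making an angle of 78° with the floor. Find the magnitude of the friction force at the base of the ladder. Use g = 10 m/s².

Taking torques about the foot of the ladder:
Ladder weight 32×10 = 320 N acts at 3.55 m along the ladder; its horizontal arm is 3.55·cos78° = 0.7381 m → τ = 236.2 N·m clockwise.
Wall normal N acts horizontally at the top; its moment arm is the height L sinθ = 7.1·sin78° = 6.945 m, counterclockwise.
For rotational equilibrium, N × 6.945 = 236.2, so N = 34 N.
ΣFx = 0: friction at the foot balances the wall's push, so f = N_wall = 34 N.

f ≈ 34 N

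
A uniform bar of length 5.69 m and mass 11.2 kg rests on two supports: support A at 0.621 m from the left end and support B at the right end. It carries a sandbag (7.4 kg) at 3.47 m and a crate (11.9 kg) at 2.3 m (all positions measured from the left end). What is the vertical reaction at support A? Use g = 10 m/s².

Sum moments about support B (its reaction then has zero moment arm).
Beam weight: 11.2 × 10 = 112 N down at 2.845 m → arm 2.845 m, τ = 112 × 2.845 = 318.6 N·m counterclockwise.
Sandbag: 7.4 × 10 = 74 N down at 3.47 m → arm 2.22 m, τ = 74 × 2.22 = 164.3 N·m counterclockwise.
Crate: 11.9 × 10 = 119 N down at 2.3 m → arm 3.39 m, τ = 119 × 3.39 = 403.4 N·m counterclockwise.
Net load moment about support B = 886.3 N·m counterclockwise.
Reaction R at support A is upward at 0.621 m, arm 5.069 m → moment R × 5.069 clockwise.
Setting net torque to zero: R × 5.069 = 886.3 → R = 175 N.

R_A ≈ 175 N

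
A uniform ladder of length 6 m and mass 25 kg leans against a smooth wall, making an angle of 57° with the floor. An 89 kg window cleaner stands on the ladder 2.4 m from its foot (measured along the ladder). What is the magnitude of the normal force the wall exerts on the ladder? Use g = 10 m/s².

N_wall ≈ 312 N

Taking torques about the foot of the ladder:
Ladder weight 25×10 = 250 N acts at 3 m along the ladder; its horizontal arm is 3·cos57° = 1.634 m → τ = 408.5 N·m clockwise.
Window cleaner: 89×10 = 890 N at 2.4 m → arm 1.307 m → τ = 1163 N·m clockwise.
Wall normal N acts horizontally at the top; its moment arm is the height L sinθ = 6·sin57° = 5.032 m, counterclockwise.
Setting net torque to zero: N × 5.032 = 1572 → N = 312 N.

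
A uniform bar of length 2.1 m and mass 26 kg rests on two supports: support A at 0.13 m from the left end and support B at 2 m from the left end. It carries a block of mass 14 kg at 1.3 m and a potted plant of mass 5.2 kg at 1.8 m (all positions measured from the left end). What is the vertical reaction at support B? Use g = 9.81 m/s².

R_B ≈ 257 N

Sum moments about support A (its reaction then has zero moment arm).
Beam weight: 26 × 9.81 = 255.1 N down at 1.05 m → arm 0.92 m, τ = 255.1 × 0.92 = 234.7 N·m clockwise.
Block: 14 × 9.81 = 137.3 N down at 1.3 m → arm 1.17 m, τ = 137.3 × 1.17 = 160.6 N·m clockwise.
Potted plant: 5.2 × 9.81 = 51.01 N down at 1.8 m → arm 1.67 m, τ = 51.01 × 1.67 = 85.19 N·m clockwise.
Net load moment about support A = 480.5 N·m clockwise.
Reaction R at support B is upward at 2 m, arm 1.87 m → moment R × 1.87 counterclockwise.
Στ = 0 ⇒ R × 1.87 = 480.5 ⇒ R = 257 N.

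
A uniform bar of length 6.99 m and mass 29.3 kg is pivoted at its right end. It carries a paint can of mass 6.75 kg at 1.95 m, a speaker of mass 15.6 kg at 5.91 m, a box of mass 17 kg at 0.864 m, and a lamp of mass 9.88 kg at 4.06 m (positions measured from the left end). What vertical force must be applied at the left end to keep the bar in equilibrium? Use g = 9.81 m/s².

Take moments about the right end.
Beam weight: 29.3 × 9.81 = 287.4 N down at 3.495 m → arm 3.495 m, τ = 287.4 × 3.495 = 1004 N·m counterclockwise.
Paint can: 6.75 × 9.81 = 66.22 N down at 1.95 m → arm 5.04 m, τ = 66.22 × 5.04 = 333.7 N·m counterclockwise.
Speaker: 15.6 × 9.81 = 153 N down at 5.91 m → arm 1.08 m, τ = 153 × 1.08 = 165.2 N·m counterclockwise.
Box: 17 × 9.81 = 166.8 N down at 0.864 m → arm 6.126 m, τ = 166.8 × 6.126 = 1022 N·m counterclockwise.
Lamp: 9.88 × 9.81 = 96.92 N down at 4.06 m → arm 2.93 m, τ = 96.92 × 2.93 = 284 N·m counterclockwise.
Net moment of the loads = 2809 N·m counterclockwise.
The upward force F acts at the left end, arm 6.99 m, giving F × 6.99 clockwise.
Στ = 0 ⇒ F × 6.99 = 2809 ⇒ F = 2809 / 6.99 = 402 N.

F ≈ 402 N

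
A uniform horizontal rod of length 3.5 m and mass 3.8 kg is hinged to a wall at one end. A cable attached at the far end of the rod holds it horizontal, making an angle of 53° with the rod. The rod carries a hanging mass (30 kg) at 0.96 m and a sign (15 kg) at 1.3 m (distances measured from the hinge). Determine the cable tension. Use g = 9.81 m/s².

T ≈ 193 N

Choose the hinge as the axis so the unknown hinge reaction has zero arm there.
Beam weight: 3.8 × 9.81 = 37.28 N down at 1.75 m → arm 1.75 m, τ = 37.28 × 1.75 = 65.24 N·m clockwise.
Hanging mass: 30 × 9.81 = 294.3 N down at 0.96 m → arm 0.96 m, τ = 294.3 × 0.96 = 282.5 N·m clockwise.
Sign: 15 × 9.81 = 147.2 N down at 1.3 m → arm 1.3 m, τ = 147.2 × 1.3 = 191.4 N·m clockwise.
Total clockwise load moment = 539.1 N·m.
The cable tension T acts at 3.5 m; only its component perpendicular to the rod, T sinθ, produces torque. sin 53° = 0.7986.
For rotational equilibrium, T × 3.5 × 0.7986 = 539.1, so T = 539.1 / 2.795 = 193 N.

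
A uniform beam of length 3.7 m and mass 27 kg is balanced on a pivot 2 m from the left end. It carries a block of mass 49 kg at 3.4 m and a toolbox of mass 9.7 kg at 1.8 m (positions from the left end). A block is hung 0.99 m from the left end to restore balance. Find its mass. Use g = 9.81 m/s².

m ≈ 62 kg

Taking torques about the pivot (at 2 m from the left end):
Beam weight: 27 × 9.81 = 264.9 N down at 1.85 m → arm 0.15 m, τ = 264.9 × 0.15 = 39.73 N·m counterclockwise.
Block: 49 × 9.81 = 480.7 N down at 3.4 m → arm 1.4 m, τ = 480.7 × 1.4 = 673 N·m clockwise.
Toolbox: 9.7 × 9.81 = 95.16 N down at 1.8 m → arm 0.2 m, τ = 95.16 × 0.2 = 19.03 N·m counterclockwise.
Net moment of known loads = 614.2 N·m clockwise.
An unknown mass m at 0.99 m has arm 1.01 m; its moment is m·g·1.01 counterclockwise.
Balancing moments: m × 9.81 × 1.01 = 614.2, giving m = 614.2 / (9.81 × 1.01) = 62 kg.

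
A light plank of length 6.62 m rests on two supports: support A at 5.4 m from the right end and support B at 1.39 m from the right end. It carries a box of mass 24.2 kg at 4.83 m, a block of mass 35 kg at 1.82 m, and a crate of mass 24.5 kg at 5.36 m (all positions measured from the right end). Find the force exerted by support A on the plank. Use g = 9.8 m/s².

About support B:
Box: 24.2 × 9.8 = 237.2 N down at 4.83 m → arm 3.44 m, τ = 237.2 × 3.44 = 816 N·m counterclockwise.
Block: 35 × 9.8 = 343 N down at 1.82 m → arm 0.43 m, τ = 343 × 0.43 = 147.5 N·m counterclockwise.
Crate: 24.5 × 9.8 = 240.1 N down at 5.36 m → arm 3.97 m, τ = 240.1 × 3.97 = 953.2 N·m counterclockwise.
Net load moment about support B = 1917 N·m counterclockwise.
Reaction R at support A is upward at 5.4 m, arm 4.01 m → moment R × 4.01 clockwise.
Στ = 0 ⇒ R × 4.01 = 1917 ⇒ R = 478 N.

R_A ≈ 478 N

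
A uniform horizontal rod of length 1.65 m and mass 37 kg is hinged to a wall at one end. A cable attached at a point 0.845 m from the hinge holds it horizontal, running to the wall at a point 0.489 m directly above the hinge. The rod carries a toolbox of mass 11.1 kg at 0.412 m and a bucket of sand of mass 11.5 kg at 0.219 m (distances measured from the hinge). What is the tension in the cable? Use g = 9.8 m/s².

About the hinge:
Beam weight: 37 × 9.8 = 362.6 N down at 0.825 m → arm 0.825 m, τ = 362.6 × 0.825 = 299.1 N·m clockwise.
Toolbox: 11.1 × 9.8 = 108.8 N down at 0.412 m → arm 0.412 m, τ = 108.8 × 0.412 = 44.83 N·m clockwise.
Bucket of sand: 11.5 × 9.8 = 112.7 N down at 0.219 m → arm 0.219 m, τ = 112.7 × 0.219 = 24.68 N·m clockwise.
Total clockwise load moment = 368.6 N·m.
The cable tension T acts at 0.845 m; only its component perpendicular to the rod, T sinθ, produces torque. sinθ = h/√(h²+d²) = 0.489/√(0.489²+0.845²) = 0.5009.
Setting net torque to zero: T × 0.845 × 0.5009 = 368.6 → T = 368.6 / 0.4233 = 871 N.

T ≈ 871 N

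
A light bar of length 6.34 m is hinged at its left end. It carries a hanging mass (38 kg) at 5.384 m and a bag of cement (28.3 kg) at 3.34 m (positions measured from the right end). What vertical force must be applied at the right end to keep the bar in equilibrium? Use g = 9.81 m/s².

Taking torques about the left end:
Hanging mass: 38 × 9.81 = 372.8 N down at 5.384 m → arm 0.956 m, τ = 372.8 × 0.956 = 356.4 N·m clockwise.
Bag of cement: 28.3 × 9.81 = 277.6 N down at 3.34 m → arm 3 m, τ = 277.6 × 3 = 832.8 N·m clockwise.
Net moment of the loads = 1189 N·m clockwise.
The upward force F acts at the right end, arm 6.34 m, giving F × 6.34 counterclockwise.
Balancing moments: F × 6.34 = 1189, giving F = 1189 / 6.34 = 188 N.

F ≈ 188 N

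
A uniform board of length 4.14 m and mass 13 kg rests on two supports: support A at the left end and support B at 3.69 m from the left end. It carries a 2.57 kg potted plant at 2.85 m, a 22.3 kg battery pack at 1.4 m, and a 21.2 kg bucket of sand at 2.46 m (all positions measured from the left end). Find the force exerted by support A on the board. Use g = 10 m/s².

R_A ≈ 272 N

Take moments about support B.
Beam weight: 13 × 10 = 130 N down at 2.07 m → arm 1.62 m, τ = 130 × 1.62 = 210.6 N·m counterclockwise.
Potted plant: 2.57 × 10 = 25.7 N down at 2.85 m → arm 0.84 m, τ = 25.7 × 0.84 = 21.59 N·m counterclockwise.
Battery pack: 22.3 × 10 = 223 N down at 1.4 m → arm 2.29 m, τ = 223 × 2.29 = 510.7 N·m counterclockwise.
Bucket of sand: 21.2 × 10 = 212 N down at 2.46 m → arm 1.23 m, τ = 212 × 1.23 = 260.8 N·m counterclockwise.
Net load moment about support B = 1004 N·m counterclockwise.
Reaction R at support A is upward at 0 m, arm 3.69 m → moment R × 3.69 clockwise.
Setting net torque to zero: R × 3.69 = 1004 → R = 272 N.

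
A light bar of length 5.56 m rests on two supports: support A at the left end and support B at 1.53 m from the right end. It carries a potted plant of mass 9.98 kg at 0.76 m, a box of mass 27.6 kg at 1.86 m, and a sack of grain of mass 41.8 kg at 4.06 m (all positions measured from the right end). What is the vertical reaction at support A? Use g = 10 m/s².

Sum moments about support B (its reaction then has zero moment arm).
Potted plant: 9.98 × 10 = 99.8 N down at 0.76 m → arm 0.77 m, τ = 99.8 × 0.77 = 76.85 N·m clockwise.
Box: 27.6 × 10 = 276 N down at 1.86 m → arm 0.33 m, τ = 276 × 0.33 = 91.08 N·m counterclockwise.
Sack of grain: 41.8 × 10 = 418 N down at 4.06 m → arm 2.53 m, τ = 418 × 2.53 = 1058 N·m counterclockwise.
Net load moment about support B = 1072 N·m counterclockwise.
Reaction R at support A is upward at 5.56 m, arm 4.03 m → moment R × 4.03 clockwise.
Στ = 0 ⇒ R × 4.03 = 1072 ⇒ R = 266 N.

R_A ≈ 266 N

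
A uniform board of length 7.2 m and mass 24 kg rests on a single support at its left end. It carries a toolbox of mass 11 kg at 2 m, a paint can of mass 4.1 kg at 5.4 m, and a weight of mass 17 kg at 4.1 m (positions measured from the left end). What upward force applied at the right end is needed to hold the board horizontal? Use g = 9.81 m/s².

F ≈ 273 N

About the left end:
Beam weight: 24 × 9.81 = 235.4 N down at 3.6 m → arm 3.6 m, τ = 235.4 × 3.6 = 847.4 N·m clockwise.
Toolbox: 11 × 9.81 = 107.9 N down at 2 m → arm 2 m, τ = 107.9 × 2 = 215.8 N·m clockwise.
Paint can: 4.1 × 9.81 = 40.22 N down at 5.4 m → arm 5.4 m, τ = 40.22 × 5.4 = 217.2 N·m clockwise.
Weight: 17 × 9.81 = 166.8 N down at 4.1 m → arm 4.1 m, τ = 166.8 × 4.1 = 683.9 N·m clockwise.
Net moment of the loads = 1964 N·m clockwise.
The upward force F acts at the right end, arm 7.2 m, giving F × 7.2 counterclockwise.
Balancing moments: F × 7.2 = 1964, giving F = 1964 / 7.2 = 273 N.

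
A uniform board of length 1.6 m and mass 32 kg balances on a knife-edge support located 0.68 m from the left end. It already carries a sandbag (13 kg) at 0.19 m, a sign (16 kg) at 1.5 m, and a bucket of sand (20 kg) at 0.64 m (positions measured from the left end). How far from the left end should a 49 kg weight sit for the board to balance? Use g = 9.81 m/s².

Take moments about the knife-edge support (at 0.68 m from the left end).
Beam weight: 32 × 9.81 = 313.9 N down at 0.8 m → arm 0.12 m, τ = 313.9 × 0.12 = 37.67 N·m clockwise.
Sandbag: 13 × 9.81 = 127.5 N down at 0.19 m → arm 0.49 m, τ = 127.5 × 0.49 = 62.48 N·m counterclockwise.
Sign: 16 × 9.81 = 157 N down at 1.5 m → arm 0.82 m, τ = 157 × 0.82 = 128.7 N·m clockwise.
Bucket of sand: 20 × 9.81 = 196.2 N down at 0.64 m → arm 0.04 m, τ = 196.2 × 0.04 = 7.848 N·m counterclockwise.
Net moment of existing loads = 96.04 N·m clockwise.
The weight weighs 49 × 9.81 = 480.7 N and must supply an equal counterclockwise moment, so its lever arm about the knife-edge support is 96.04 / 480.7 = 0.2 m.
That puts it at 0.68 − 0.2 = 0.48 m from the left end.

x ≈ 0.48 m from the left end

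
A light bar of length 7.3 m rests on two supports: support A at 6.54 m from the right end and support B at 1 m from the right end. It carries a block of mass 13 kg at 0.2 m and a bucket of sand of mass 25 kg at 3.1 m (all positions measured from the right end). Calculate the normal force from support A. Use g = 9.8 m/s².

R_A ≈ 74.5 N

Take moments about support B.
Block: 13 × 9.8 = 127.4 N down at 0.2 m → arm 0.8 m, τ = 127.4 × 0.8 = 101.9 N·m clockwise.
Bucket of sand: 25 × 9.8 = 245 N down at 3.1 m → arm 2.1 m, τ = 245 × 2.1 = 514.5 N·m counterclockwise.
Net load moment about support B = 412.6 N·m counterclockwise.
Reaction R at support A is upward at 6.54 m, arm 5.54 m → moment R × 5.54 clockwise.
Balancing moments: R × 5.54 = 412.6, giving R = 74.5 N.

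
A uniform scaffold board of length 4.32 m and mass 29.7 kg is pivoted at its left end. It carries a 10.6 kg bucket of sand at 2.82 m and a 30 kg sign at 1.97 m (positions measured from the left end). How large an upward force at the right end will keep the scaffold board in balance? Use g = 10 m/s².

Taking torques about the left end:
Beam weight: 29.7 × 10 = 297 N down at 2.16 m → arm 2.16 m, τ = 297 × 2.16 = 641.5 N·m clockwise.
Bucket of sand: 10.6 × 10 = 106 N down at 2.82 m → arm 2.82 m, τ = 106 × 2.82 = 298.9 N·m clockwise.
Sign: 30 × 10 = 300 N down at 1.97 m → arm 1.97 m, τ = 300 × 1.97 = 591 N·m clockwise.
Net moment of the loads = 1531 N·m clockwise.
The upward force F acts at the right end, arm 4.32 m, giving F × 4.32 counterclockwise.
Στ = 0 ⇒ F × 4.32 = 1531 ⇒ F = 1531 / 4.32 = 354 N.

F ≈ 354 N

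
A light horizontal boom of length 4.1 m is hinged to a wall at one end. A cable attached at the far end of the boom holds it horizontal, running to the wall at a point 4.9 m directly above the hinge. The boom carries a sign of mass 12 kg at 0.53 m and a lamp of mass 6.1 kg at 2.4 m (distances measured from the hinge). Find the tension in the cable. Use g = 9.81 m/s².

T ≈ 65.5 N

Choose the hinge as the axis so the unknown hinge reaction has zero arm there.
Sign: 12 × 9.81 = 117.7 N down at 0.53 m → arm 0.53 m, τ = 117.7 × 0.53 = 62.38 N·m clockwise.
Lamp: 6.1 × 9.81 = 59.84 N down at 2.4 m → arm 2.4 m, τ = 59.84 × 2.4 = 143.6 N·m clockwise.
Total clockwise load moment = 206 N·m.
The cable tension T acts at 4.1 m; only its component perpendicular to the boom, T sinθ, produces torque. sinθ = h/√(h²+d²) = 4.9/√(4.9²+4.1²) = 0.7669.
Setting net torque to zero: T × 4.1 × 0.7669 = 206 → T = 206 / 3.144 = 65.5 N.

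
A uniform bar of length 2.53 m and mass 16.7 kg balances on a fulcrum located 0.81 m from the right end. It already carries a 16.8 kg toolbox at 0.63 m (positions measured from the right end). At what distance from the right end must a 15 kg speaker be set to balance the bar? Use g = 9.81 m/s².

About the fulcrum (at 0.81 m from the right end):
Beam weight: 16.7 × 9.81 = 163.8 N down at 1.265 m → arm 0.455 m, τ = 163.8 × 0.455 = 74.53 N·m counterclockwise.
Toolbox: 16.8 × 9.81 = 164.8 N down at 0.63 m → arm 0.18 m, τ = 164.8 × 0.18 = 29.66 N·m clockwise.
Net moment of existing loads = 44.87 N·m counterclockwise.
The speaker weighs 15 × 9.81 = 147.2 N and must supply an equal clockwise moment, so its lever arm about the fulcrum is 44.87 / 147.2 = 0.305 m.
That puts it at 0.81 − 0.305 = 0.505 m from the right end.

x ≈ 0.505 m from the right end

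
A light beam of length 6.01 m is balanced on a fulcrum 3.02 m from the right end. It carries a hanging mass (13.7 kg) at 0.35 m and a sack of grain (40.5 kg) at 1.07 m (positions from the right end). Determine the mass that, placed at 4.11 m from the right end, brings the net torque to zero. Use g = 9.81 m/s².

About the fulcrum (at 3.02 m from the right end):
Hanging mass: 13.7 × 9.81 = 134.4 N down at 0.35 m → arm 2.67 m, τ = 134.4 × 2.67 = 358.8 N·m clockwise.
Sack of grain: 40.5 × 9.81 = 397.3 N down at 1.07 m → arm 1.95 m, τ = 397.3 × 1.95 = 774.7 N·m clockwise.
Net moment of known loads = 1134 N·m clockwise.
An unknown mass m at 4.11 m has arm 1.09 m; its moment is m·g·1.09 counterclockwise.
Setting net torque to zero: m × 9.81 × 1.09 = 1134 → m = 1134 / (9.81 × 1.09) = 106 kg.

m ≈ 106 kg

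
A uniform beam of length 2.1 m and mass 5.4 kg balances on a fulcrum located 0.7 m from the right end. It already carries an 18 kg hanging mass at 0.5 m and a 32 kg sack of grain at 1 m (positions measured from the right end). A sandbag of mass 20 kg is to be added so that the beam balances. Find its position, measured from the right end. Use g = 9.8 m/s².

x ≈ 0.306 m from the right end

About the fulcrum (at 0.7 m from the right end):
Beam weight: 5.4 × 9.8 = 52.92 N down at 1.05 m → arm 0.35 m, τ = 52.92 × 0.35 = 18.52 N·m counterclockwise.
Hanging mass: 18 × 9.8 = 176.4 N down at 0.5 m → arm 0.2 m, τ = 176.4 × 0.2 = 35.28 N·m clockwise.
Sack of grain: 32 × 9.8 = 313.6 N down at 1 m → arm 0.3 m, τ = 313.6 × 0.3 = 94.08 N·m counterclockwise.
Net moment of existing loads = 77.32 N·m counterclockwise.
The sandbag weighs 20 × 9.8 = 196 N and must supply an equal clockwise moment, so its lever arm about the fulcrum is 77.32 / 196 = 0.394 m.
That puts it at 0.7 − 0.394 = 0.306 m from the right end.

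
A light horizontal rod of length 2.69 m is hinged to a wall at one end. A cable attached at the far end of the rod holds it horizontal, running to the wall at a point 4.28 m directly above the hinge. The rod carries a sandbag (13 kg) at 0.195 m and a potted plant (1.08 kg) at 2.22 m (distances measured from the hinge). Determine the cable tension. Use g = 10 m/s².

T ≈ 21.7 N

Taking torques about the hinge:
Sandbag: 13 × 10 = 130 N down at 0.195 m → arm 0.195 m, τ = 130 × 0.195 = 25.35 N·m clockwise.
Potted plant: 1.08 × 10 = 10.8 N down at 2.22 m → arm 2.22 m, τ = 10.8 × 2.22 = 23.98 N·m clockwise.
Total clockwise load moment = 49.33 N·m.
The cable tension T acts at 2.69 m; only its component perpendicular to the rod, T sinθ, produces torque. sinθ = h/√(h²+d²) = 4.28/√(4.28²+2.69²) = 0.8467.
Στ = 0 ⇒ T × 2.69 × 0.8467 = 49.33 ⇒ T = 49.33 / 2.278 = 21.7 N.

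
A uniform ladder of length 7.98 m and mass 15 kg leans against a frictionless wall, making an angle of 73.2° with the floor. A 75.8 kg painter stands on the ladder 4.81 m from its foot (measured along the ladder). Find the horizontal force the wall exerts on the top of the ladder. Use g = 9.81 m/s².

N_wall ≈ 158 N

Sum moments about the foot of the ladder (the floor normal and friction both act there and drop out).
Ladder weight 15×9.81 = 147.2 N acts at 3.99 m along the ladder; its horizontal arm is 3.99·cos73.2° = 1.153 m → τ = 169.7 N·m clockwise.
Painter: 75.8×9.81 = 743.6 N at 4.81 m → arm 1.39 m → τ = 1034 N·m clockwise.
Wall normal N acts horizontally at the top; its moment arm is the height L sinθ = 7.98·sin73.2° = 7.639 m, counterclockwise.
Στ = 0 ⇒ N × 7.639 = 1204 ⇒ N = 158 N.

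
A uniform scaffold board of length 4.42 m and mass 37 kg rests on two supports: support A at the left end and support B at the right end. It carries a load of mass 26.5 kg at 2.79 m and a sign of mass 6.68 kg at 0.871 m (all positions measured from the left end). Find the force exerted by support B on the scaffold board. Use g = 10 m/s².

R_B ≈ 365 N

Sum moments about support A (its reaction then has zero moment arm).
Beam weight: 37 × 10 = 370 N down at 2.21 m → arm 2.21 m, τ = 370 × 2.21 = 817.7 N·m clockwise.
Load: 26.5 × 10 = 265 N down at 2.79 m → arm 2.79 m, τ = 265 × 2.79 = 739.4 N·m clockwise.
Sign: 6.68 × 10 = 66.8 N down at 0.871 m → arm 0.871 m, τ = 66.8 × 0.871 = 58.18 N·m clockwise.
Net load moment about support A = 1615 N·m clockwise.
Reaction R at support B is upward at 4.42 m, arm 4.42 m → moment R × 4.42 counterclockwise.
For rotational equilibrium, R × 4.42 = 1615, so R = 365 N.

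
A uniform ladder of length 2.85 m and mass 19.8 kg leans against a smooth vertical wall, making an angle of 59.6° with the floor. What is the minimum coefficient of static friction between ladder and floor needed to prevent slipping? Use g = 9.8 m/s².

About the foot of the ladder:
Ladder weight 19.8×9.8 = 194 N acts at 1.425 m along the ladder; its horizontal arm is 1.425·cos59.6° = 0.7211 m → τ = 139.9 N·m clockwise.
Wall normal N acts horizontally at the top; its moment arm is the height L sinθ = 2.85·sin59.6° = 2.458 m, counterclockwise.
For rotational equilibrium, N × 2.458 = 139.9, so N = 56.92 N.
ΣFx = 0 ⇒ f = N_wall = 56.92 N. ΣFy = 0 ⇒ N_floor = 194 N.
μ_min = f / N_floor = 56.92 / 194 = 0.293.

μ_min ≈ 0.293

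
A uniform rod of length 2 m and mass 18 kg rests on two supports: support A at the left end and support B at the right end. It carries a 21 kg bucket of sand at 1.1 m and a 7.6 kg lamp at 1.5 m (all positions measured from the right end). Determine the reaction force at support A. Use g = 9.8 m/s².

R_A ≈ 257 N

Choose support B as the axis so its reaction then has zero moment arm.
Beam weight: 18 × 9.8 = 176.4 N down at 1 m → arm 1 m, τ = 176.4 × 1 = 176.4 N·m counterclockwise.
Bucket of sand: 21 × 9.8 = 205.8 N down at 1.1 m → arm 1.1 m, τ = 205.8 × 1.1 = 226.4 N·m counterclockwise.
Lamp: 7.6 × 9.8 = 74.48 N down at 1.5 m → arm 1.5 m, τ = 74.48 × 1.5 = 111.7 N·m counterclockwise.
Net load moment about support B = 514.5 N·m counterclockwise.
Reaction R at support A is upward at 2 m, arm 2 m → moment R × 2 clockwise.
Setting net torque to zero: R × 2 = 514.5 → R = 257 N.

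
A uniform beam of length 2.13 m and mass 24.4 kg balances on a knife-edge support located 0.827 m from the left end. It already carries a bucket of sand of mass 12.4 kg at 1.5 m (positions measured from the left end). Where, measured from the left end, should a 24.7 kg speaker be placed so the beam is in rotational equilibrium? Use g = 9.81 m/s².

Sum moments about the knife-edge support (at 0.827 m from the left end) (the support reaction has zero arm there).
Beam weight: 24.4 × 9.81 = 239.4 N down at 1.065 m → arm 0.238 m, τ = 239.4 × 0.238 = 56.98 N·m clockwise.
Bucket of sand: 12.4 × 9.81 = 121.6 N down at 1.5 m → arm 0.673 m, τ = 121.6 × 0.673 = 81.84 N·m clockwise.
Net moment of existing loads = 138.8 N·m clockwise.
The speaker weighs 24.7 × 9.81 = 242.3 N and must supply an equal counterclockwise moment, so its lever arm about the knife-edge support is 138.8 / 242.3 = 0.573 m.
That puts it at 0.827 − 0.573 = 0.254 m from the left end.

x ≈ 0.254 m from the left end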